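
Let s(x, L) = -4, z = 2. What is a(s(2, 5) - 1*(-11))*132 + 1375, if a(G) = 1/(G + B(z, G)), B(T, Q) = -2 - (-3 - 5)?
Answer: 18007/13 ≈ 1385.2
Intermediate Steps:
B(T, Q) = 6 (B(T, Q) = -2 - 1*(-8) = -2 + 8 = 6)
a(G) = 1/(6 + G) (a(G) = 1/(G + 6) = 1/(6 + G))
a(s(2, 5) - 1*(-11))*132 + 1375 = 132/(6 + (-4 - 1*(-11))) + 1375 = 132/(6 + (-4 + 11)) + 1375 = 132/(6 + 7) + 1375 = 132/13 + 1375 = 18007/13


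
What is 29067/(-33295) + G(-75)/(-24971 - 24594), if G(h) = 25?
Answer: -288307646/330053335 ≈ -0.87352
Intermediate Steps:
29067/(-33295) + G(-75)/(-24971 - 24594) = 29067/(-33295) + 25/(-24971 - 24594) = 29067*(-1/33295) + 25/(-49565) = -29067/33295 + 25*(-1/49565) = -29067/33295 - 5/9913 = -288307646/330053335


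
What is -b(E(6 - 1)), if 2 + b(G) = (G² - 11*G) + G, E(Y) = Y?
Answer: 27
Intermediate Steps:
b(G) = -2 + G² - 10*G (b(G) = -2 + ((G² - 11*G) + G) = -2 + (G² - 10*G) = -2 + G² - 10*G)
-b(E(6 - 1)) = -(-2 + (6 - 1)² - 10*(6 - 1)) = -(-2 + 5² - 10*5) = -(-2 + 25 - 50) = -1*(-27) = 27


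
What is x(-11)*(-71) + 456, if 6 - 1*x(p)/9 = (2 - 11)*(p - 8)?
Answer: 105891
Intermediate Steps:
x(p) = -594 + 81*p (x(p) = 54 - 9*(2 - 11)*(p - 8) = 54 - (-81)*(-8 + p) = 54 - 9*(72 - 9*p) = 54 + (-648 + 81*p) = -594 + 81*p)
x(-11)*(-71) + 456 = (-594 + 81*(-11))*(-71) + 456 = (-594 - 891)*(-71) + 456 = -1485*(-71) + 456 = 105435 + 456 = 105891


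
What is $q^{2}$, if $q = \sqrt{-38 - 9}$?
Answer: $-47$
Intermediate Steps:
$q = i \sqrt{47}$ ($q = \sqrt{-47} = i \sqrt{47} \approx 6.8557 i$)
$q^{2} = \left(i \sqrt{47}\right)^{2} = -47$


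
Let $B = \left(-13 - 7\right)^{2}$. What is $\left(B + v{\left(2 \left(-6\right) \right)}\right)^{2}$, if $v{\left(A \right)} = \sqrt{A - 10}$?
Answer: $\left(400 + i \sqrt{22}\right)^{2} \approx 1.5998 \cdot 10^{5} + 3752.0 i$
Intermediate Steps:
$v{\left(A \right)} = \sqrt{-10 + A}$
$B = 400$ ($B = \left(-20\right)^{2} = 400$)
$\left(B + v{\left(2 \left(-6\right) \right)}\right)^{2} = \left(400 + \sqrt{-10 + 2 \left(-6\right)}\right)^{2} = \left(400 + \sqrt{-10 - 12}\right)^{2} = \left(400 + \sqrt{-22}\right)^{2} = \left(400 + i \sqrt{22}\right)^{2}$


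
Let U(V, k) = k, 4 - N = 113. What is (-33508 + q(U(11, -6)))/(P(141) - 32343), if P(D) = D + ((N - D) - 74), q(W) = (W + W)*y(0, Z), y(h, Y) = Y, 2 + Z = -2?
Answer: 16730/16263 ≈ 1.0287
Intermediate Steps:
N = -109 (N = 4 - 1*113 = 4 - 113 = -109)
Z = -4 (Z = -2 - 2 = -4)
q(W) = -8*W (q(W) = (W + W)*(-4) = (2*W)*(-4) = -8*W)
P(D) = -183 (P(D) = D + ((-109 - D) - 74) = D + (-183 - D) = -183)
(-33508 + q(U(11, -6)))/(P(141) - 32343) = (-33508 - 8*(-6))/(-183 - 32343) = (-33508 + 48)/(-32526) = -33460*(-1/32526) = 16730/16263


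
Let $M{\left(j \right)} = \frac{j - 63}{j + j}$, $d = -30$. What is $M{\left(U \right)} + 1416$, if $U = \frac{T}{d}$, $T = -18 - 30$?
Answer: $\frac{22349}{16} \approx 1396.8$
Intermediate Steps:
$T = -48$ ($T = -18 - 30 = -48$)
$U = \frac{8}{5}$ ($U = - \frac{48}{-30} = \left(-48\right) \left(- \frac{1}{30}\right) = \frac{8}{5} \approx 1.6$)
$M{\left(j \right)} = \frac{-63 + j}{2 j}$
$M{\left(U \right)} + 1416 = \frac{-63 + \frac{8}{5}}{2 \cdot \frac{8}{5}} + 1416 = \frac{1}{2} \cdot \frac{5}{8} \left(- \frac{307}{5}\right) + 1416 = - \frac{307}{16} + 1416 = \frac{22349}{16}$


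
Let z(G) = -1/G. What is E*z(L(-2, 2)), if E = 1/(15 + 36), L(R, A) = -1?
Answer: 1/51 ≈ 0.019608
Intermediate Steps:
E = 1/51 ≈ 0.019608
E*z(L(-2, 2)) = (-1/(-1))/51 = (-1*(-1))/51 = (1/51)*1 = 1/51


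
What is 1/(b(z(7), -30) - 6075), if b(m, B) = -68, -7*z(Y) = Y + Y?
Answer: -1/6143 ≈ -0.00016279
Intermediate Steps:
z(Y) = -2*Y/7 (z(Y) = -(Y + Y)/7 = -2*Y/7)
1/(b(z(7), -30) - 6075) = 1/(-68 - 6075) = 1/(-6143) = -1/6143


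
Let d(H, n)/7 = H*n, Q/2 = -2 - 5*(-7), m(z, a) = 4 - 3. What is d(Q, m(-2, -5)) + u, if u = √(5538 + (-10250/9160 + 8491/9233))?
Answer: 462 + √2020960681707135/604102 ≈ 536.42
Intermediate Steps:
m(z, a) = 1
Q = 66 (Q = 2*(-2 - 5*(-7)) = 2*(-2 + 35) = 2*33 = 66)
u = √2020960681707135/604102 (u = √(5538 + (-10250*1/9160 + 8491*(1/9233))) = √(5538 + (-1025/916 + 1213/1319)) = √(5538 - 240867/1208204) = √(6690792885/1208204) = √2020960681707135/604102 ≈ 74.416)
d(H, n) = 7*H*n (d(H, n) = 7*(H*n) = 7*H*n)
d(Q, m(-2, -5)) + u = 7*66*1 + √2020960681707135/604102 = 462 + √2020960681707135/604102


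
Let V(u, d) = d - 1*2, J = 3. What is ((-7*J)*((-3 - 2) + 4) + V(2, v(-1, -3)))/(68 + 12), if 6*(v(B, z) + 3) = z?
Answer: 31/160 ≈ 0.19375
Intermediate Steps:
v(B, z) = -3 + z/6
V(u, d) = -2 + d (V(u, d) = d - 2 = -2 + d)
((-7*J)*((-3 - 2) + 4) + V(2, v(-1, -3)))/(68 + 12) = ((-7*3)*((-3 - 2) + 4) + (-2 + (-3 + (⅙)*(-3))))/(68 + 12) = (-21*(-5 + 4) + (-2 + (-3 - ½)))/80 = (-21*(-1) + (-2 - 7/2))/80 = (21 - 11/2)/80 = (1/80)*(31/2) = 31/160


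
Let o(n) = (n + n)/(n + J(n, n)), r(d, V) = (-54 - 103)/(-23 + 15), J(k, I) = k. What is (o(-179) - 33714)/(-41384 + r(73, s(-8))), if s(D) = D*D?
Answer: 269704/330915 ≈ 0.81503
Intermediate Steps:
s(D) = D²
r(d, V) = 157/8 (r(d, V) = -157/(-8) = -157*(-⅛) = 157/8)
o(n) = 1 (o(n) = (n + n)/(n + n) = (2*n)/((2*n)) = (2*n)*(1/(2*n)) = 1)
(o(-179) - 33714)/(-41384 + r(73, s(-8))) = (1 - 33714)/(-41384 + 157/8) = -33713/(-330915/8) = -33713*(-8/330915) = 269704/330915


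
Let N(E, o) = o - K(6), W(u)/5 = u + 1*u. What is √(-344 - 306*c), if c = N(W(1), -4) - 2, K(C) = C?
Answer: 16*√13 ≈ 57.689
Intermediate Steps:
W(u) = 10*u (W(u) = 5*(u + 1*u) = 5*(u + u) = 5*(2*u) = 10*u)
N(E, o) = -6 + o (N(E, o) = o - 1*6 = o - 6 = -6 + o)
c = -12 (c = (-6 - 4) - 2 = -10 - 2 = -12)
√(-344 - 306*c) = √(-344 - 306*(-12)) = √(-344 + 3672) = √3328 = 16*√13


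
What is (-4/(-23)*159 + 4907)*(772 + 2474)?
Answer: 368411262/23 ≈ 1.6018e+7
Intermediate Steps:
(-4/(-23)*159 + 4907)*(772 + 2474) = (-4*(-1/23)*159 + 4907)*3246 = ((4/23)*159 + 4907)*3246 = (636/23 + 4907)*3246 = (113497/23)*3246 = 368411262/23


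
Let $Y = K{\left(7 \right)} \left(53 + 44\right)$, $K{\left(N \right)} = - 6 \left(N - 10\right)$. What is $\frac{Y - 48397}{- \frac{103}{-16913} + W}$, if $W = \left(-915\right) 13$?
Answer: $\frac{789008363}{201180032} \approx 3.9219$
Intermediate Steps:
$K{\left(N \right)} = 60 - 6 N$ ($K{\left(N \right)} = - 6 \left(-10 + N\right) = 60 - 6 N$)
$W = -11895$
$Y = 1746$ ($Y = \left(60 - 42\right) \left(53 + 44\right) = \left(60 - 42\right) 97 = 18 \cdot 97 = 1746$)
$\frac{Y - 48397}{- \frac{103}{-16913} + W} = \frac{1746 - 48397}{- \frac{103}{-16913} - 11895} = - \frac{46651}{\left(-103\right) \left(- \frac{1}{16913}\right) - 11895} = - \frac{46651}{\frac{103}{16913} - 11895} = - \frac{46651}{- \frac{201180032}{16913}} = \left(-46651\right) \left(- \frac{16913}{201180032}\right) = \frac{789008363}{201180032}$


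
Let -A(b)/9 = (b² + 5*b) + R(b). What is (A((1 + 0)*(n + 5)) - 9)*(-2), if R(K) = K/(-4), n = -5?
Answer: 18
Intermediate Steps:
R(K) = -K/4 (R(K) = K*(-¼) = -K/4)
A(b) = -9*b² - 171*b/4 (A(b) = -9*((b² + 5*b) - b/4) = -9*(b² + 19*b/4) = -9*b² - 171*b/4)
(A((1 + 0)*(n + 5)) - 9)*(-2) = (9*((1 + 0)*(-5 + 5))*(-19 - 4*(1 + 0)*(-5 + 5))/4 - 9)*(-2) = (9*(1*0)*(-19 - 4*0)/4 - 9)*(-2) = ((9/4)*0*(-19 - 4*0) - 9)*(-2) = ((9/4)*0*(-19 + 0) - 9)*(-2) = ((9/4)*0*(-19) - 9)*(-2) = (0 - 9)*(-2) = -9*(-2) = 18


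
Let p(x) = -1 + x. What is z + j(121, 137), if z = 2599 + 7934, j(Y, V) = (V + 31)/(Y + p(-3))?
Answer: 410843/39 ≈ 10534.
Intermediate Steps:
j(Y, V) = (31 + V)/(-4 + Y) (j(Y, V) = (V + 31)/(Y + (-1 - 3)) = (31 + V)/(Y - 4) = (31 + V)/(-4 + Y))
z = 10533
z + j(121, 137) = 10533 + (31 + 137)/(-4 + 121) = 10533 + 168/117 = 10533 + (1/117)*168 = 10533 + 56/39 = 410843/39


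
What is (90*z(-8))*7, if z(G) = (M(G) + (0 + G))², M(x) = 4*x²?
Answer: 38747520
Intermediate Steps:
z(G) = (G + 4*G²)² (z(G) = (4*G² + (0 + G))² = (4*G² + G)² = (G + 4*G²)²)
(90*z(-8))*7 = (90*((-8)²*(1 + 4*(-8))²))*7 = (90*(64*(1 - 32)²))*7 = (90*(64*(-31)²))*7 = (90*(64*961))*7 = (90*61504)*7 = 5535360*7 = 38747520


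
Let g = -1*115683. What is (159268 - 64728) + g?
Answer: -21143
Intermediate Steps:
g = -115683
(159268 - 64728) + g = (159268 - 64728) - 115683 = 94540 - 115683 = -21143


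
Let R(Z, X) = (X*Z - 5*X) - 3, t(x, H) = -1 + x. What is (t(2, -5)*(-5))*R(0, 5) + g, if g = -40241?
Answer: -40101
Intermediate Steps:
R(Z, X) = -3 - 5*X + X*Z (R(Z, X) = (-5*X + X*Z) - 3 = -3 - 5*X + X*Z)
(t(2, -5)*(-5))*R(0, 5) + g = ((-1 + 2)*(-5))*(-3 - 5*5 + 5*0) - 40241 = (1*(-5))*(-3 - 25 + 0) - 40241 = -5*(-28) - 40241 = 140 - 40241 = -40101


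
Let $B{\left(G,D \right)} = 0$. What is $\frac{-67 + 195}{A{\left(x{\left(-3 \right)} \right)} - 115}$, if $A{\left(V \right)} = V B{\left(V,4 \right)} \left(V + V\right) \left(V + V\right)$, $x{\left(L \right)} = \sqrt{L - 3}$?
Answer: $- \frac{128}{115} \approx -1.113$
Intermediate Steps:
$x{\left(L \right)} = \sqrt{-3 + L}$
$A{\left(V \right)} = 0$ ($A{\left(V \right)} = V 0 \left(V + V\right) \left(V + V\right) = 0 \cdot 2 V 2 V = 0 \cdot 4 V^{2} = 0$)
$\frac{-67 + 195}{A{\left(x{\left(-3 \right)} \right)} - 115} = \frac{-67 + 195}{0 - 115} = \frac{128}{-115} = 128 \left(- \frac{1}{115}\right) = - \frac{128}{115}$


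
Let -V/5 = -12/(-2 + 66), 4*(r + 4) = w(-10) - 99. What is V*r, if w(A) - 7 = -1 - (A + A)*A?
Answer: -4635/64 ≈ -72.422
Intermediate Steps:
w(A) = 6 - 2*A² (w(A) = 7 + (-1 - (A + A)*A) = 7 + (-1 - 2*A*A) = 7 + (-1 - 2*A²) = 6 - 2*A²)
r = -309/4 (r = -4 + ((6 - 2*(-10)²) - 99)/4 = -4 + ((6 - 2*100) - 99)/4 = -4 + ((6 - 200) - 99)/4 = -4 + (-194 - 99)/4 = -4 + (¼)*(-293) = -4 - 293/4 = -309/4 ≈ -77.250)
V = 15/16 (V = -5*(-12)/(-2 + 66) = -5*(-12)/64 = -5*(-3/16) = 15/16 ≈ 0.93750)
V*r = (15/16)*(-309/4) = -4635/64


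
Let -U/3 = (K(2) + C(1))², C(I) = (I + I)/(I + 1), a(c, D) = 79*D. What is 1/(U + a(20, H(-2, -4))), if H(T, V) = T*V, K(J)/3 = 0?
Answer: 1/629 ≈ 0.0015898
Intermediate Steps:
K(J) = 0 (K(J) = 3*0 = 0)
C(I) = 2*I/(1 + I) (C(I) = (2*I)/(1 + I) = 2*I/(1 + I))
U = -3 (U = -3*(0 + 2*1/(1 + 1))² = -3*(0 + 2*1/2)² = -3*(0 + 2*1*(½))² = -3*(0 + 1)² = -3*1² = -3*1 = -3)
1/(U + a(20, H(-2, -4))) = 1/(-3 + 79*(-2*(-4))) = 1/(-3 + 79*8) = 1/(-3 + 632) = 1/629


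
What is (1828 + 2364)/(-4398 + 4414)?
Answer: 262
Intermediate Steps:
(1828 + 2364)/(-4398 + 4414) = 4192/16 = 4192*(1/16) = 262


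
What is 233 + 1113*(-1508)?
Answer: -1678171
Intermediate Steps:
233 + 1113*(-1508) = 233 - 1678404 = -1678171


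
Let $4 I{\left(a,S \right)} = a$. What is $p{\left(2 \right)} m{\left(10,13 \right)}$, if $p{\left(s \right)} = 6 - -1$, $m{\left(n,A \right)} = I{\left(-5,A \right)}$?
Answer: $- \frac{35}{4} \approx -8.75$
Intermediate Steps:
$I{\left(a,S \right)} = \frac{a}{4}$
$m{\left(n,A \right)} = - \frac{5}{4}$ ($m{\left(n,A \right)} = \frac{1}{4} \left(-5\right) = - \frac{5}{4}$)
$p{\left(s \right)} = 7$ ($p{\left(s \right)} = 6 + 1 = 7$)
$p{\left(2 \right)} m{\left(10,13 \right)} = 7 \left(- \frac{5}{4}\right) = - \frac{35}{4}$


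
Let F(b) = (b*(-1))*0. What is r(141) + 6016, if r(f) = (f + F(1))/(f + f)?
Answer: 12033/2 ≈ 6016.5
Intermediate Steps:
F(b) = 0 (F(b) = -b*0 = 0)
r(f) = ½ (r(f) = (f + 0)/(f + f) = f/((2*f)) = f*(1/(2*f)) = ½)
r(141) + 6016 = ½ + 6016 = 12033/2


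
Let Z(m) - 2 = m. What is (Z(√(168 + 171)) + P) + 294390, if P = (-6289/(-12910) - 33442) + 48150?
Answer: 3990487289/12910 + √339 ≈ 3.0912e+5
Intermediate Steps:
Z(m) = 2 + m
P = 189886569/12910 (P = (-6289*(-1/12910) - 33442) + 48150 = (6289/12910 - 33442) + 48150 = -431729931/12910 + 48150 = 189886569/12910 ≈ 14708.)
(Z(√(168 + 171)) + P) + 294390 = ((2 + √(168 + 171)) + 189886569/12910) + 294390 = ((2 + √339) + 189886569/12910) + 294390 = (189912389/12910 + √339) + 294390 = 3990487289/12910 + √339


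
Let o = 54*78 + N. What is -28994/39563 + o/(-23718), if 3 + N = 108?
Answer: -286157721/312785078 ≈ -0.91487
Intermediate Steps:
N = 105 (N = -3 + 108 = 105)
o = 4317 (o = 54*78 + 105 = 4212 + 105 = 4317)
-28994/39563 + o/(-23718) = -28994/39563 + 4317/(-23718) = -28994*1/39563 + 4317*(-1/23718) = -28994/39563 - 1439/7906 = -286157721/312785078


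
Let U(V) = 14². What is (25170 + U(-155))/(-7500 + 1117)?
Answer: -25366/6383 ≈ -3.9740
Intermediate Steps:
U(V) = 196
(25170 + U(-155))/(-7500 + 1117) = (25170 + 196)/(-7500 + 1117) = 25366/(-6383) = 25366*(-1/6383) = -25366/6383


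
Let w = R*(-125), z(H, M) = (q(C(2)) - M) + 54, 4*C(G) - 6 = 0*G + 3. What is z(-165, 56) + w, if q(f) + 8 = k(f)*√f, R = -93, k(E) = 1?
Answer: 23233/2 ≈ 11617.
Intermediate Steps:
C(G) = 9/4 (C(G) = 3/2 + (0*G + 3)/4 = 3/2 + (0 + 3)/4 = 3/2 + (¼)*3 = 3/2 + ¾ = 9/4)
q(f) = -8 + √f (q(f) = -8 + 1*√f = -8 + √f)
z(H, M) = 95/2 - M (z(H, M) = ((-8 + √(9/4)) - M) + 54 = ((-8 + 3/2) - M) + 54 = (-13/2 - M) + 54 = 95/2 - M)
w = 11625 (w = -93*(-125) = 11625)
z(-165, 56) + w = (95/2 - 1*56) + 11625 = (95/2 - 56) + 11625 = -17/2 + 11625 = 23233/2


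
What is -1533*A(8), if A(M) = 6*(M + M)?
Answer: -147168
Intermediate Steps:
A(M) = 12*M (A(M) = 6*(2*M) = 12*M)
-1533*A(8) = -18396*8 = -1533*96 = -147168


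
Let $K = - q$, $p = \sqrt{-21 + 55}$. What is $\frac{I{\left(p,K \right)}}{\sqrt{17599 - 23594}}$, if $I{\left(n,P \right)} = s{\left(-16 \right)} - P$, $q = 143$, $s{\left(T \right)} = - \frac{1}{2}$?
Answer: $- \frac{57 i \sqrt{5995}}{2398} \approx - 1.8404 i$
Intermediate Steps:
$s{\left(T \right)} = - \frac{1}{2}$ ($s{\left(T \right)} = \left(-1\right) \frac{1}{2} = - \frac{1}{2}$)
$p = \sqrt{34} \approx 5.8309$
$K = -143$ ($K = \left(-1\right) 143 = -143$)
$I{\left(n,P \right)} = - \frac{1}{2} - P$
$\frac{I{\left(p,K \right)}}{\sqrt{17599 - 23594}} = \frac{- \frac{1}{2} - -143}{\sqrt{17599 - 23594}} = \frac{- \frac{1}{2} + 143}{\sqrt{-5995}} = \frac{285}{2 i \sqrt{5995}} = \frac{285 \left(- \frac{i \sqrt{5995}}{5995}\right)}{2} = - \frac{57 i \sqrt{5995}}{2398}$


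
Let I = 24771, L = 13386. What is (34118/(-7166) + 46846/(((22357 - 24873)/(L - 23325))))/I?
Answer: 36265444723/4854484878 ≈ 7.4705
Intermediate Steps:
(34118/(-7166) + 46846/(((22357 - 24873)/(L - 23325))))/I = (34118/(-7166) + 46846/(((22357 - 24873)/(13386 - 23325))))/24771 = (34118*(-1/7166) + 46846/((-2516/(-9939))))*(1/24771) = (-17059/3583 + 46846/((-2516*(-1/9939))))*(1/24771) = (-17059/3583 + 46846/(2516/9939))*(1/24771) = (-17059/3583 + 46846*(9939/2516))*(1/24771) = (-17059/3583 + 232801197/1258)*(1/24771) = (834105228629/4507414)*(1/24771) = 36265444723/4854484878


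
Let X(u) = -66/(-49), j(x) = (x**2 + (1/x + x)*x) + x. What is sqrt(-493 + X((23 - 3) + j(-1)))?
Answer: I*sqrt(24091)/7 ≈ 22.173*I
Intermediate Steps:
j(x) = x + x**2 + x*(x + 1/x) (j(x) = (x**2 + (x + 1/x)*x) + x = (x**2 + x*(x + 1/x)) + x = x + x**2 + x*(x + 1/x))
X(u) = 66/49 (X(u) = -66*(-1/49) = 66/49)
sqrt(-493 + X((23 - 3) + j(-1))) = sqrt(-493 + 66/49) = sqrt(-24091/49) = I*sqrt(24091)/7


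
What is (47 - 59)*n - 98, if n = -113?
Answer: 1258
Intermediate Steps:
(47 - 59)*n - 98 = (47 - 59)*(-113) - 98 = -12*(-113) - 98 = 1356 - 98 = 1258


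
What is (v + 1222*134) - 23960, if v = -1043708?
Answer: -903920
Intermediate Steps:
(v + 1222*134) - 23960 = (-1043708 + 1222*134) - 23960 = (-1043708 + 163748) - 23960 = -879960 - 23960 = -903920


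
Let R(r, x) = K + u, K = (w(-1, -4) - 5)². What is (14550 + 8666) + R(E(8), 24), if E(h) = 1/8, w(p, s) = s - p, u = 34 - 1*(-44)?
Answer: 23358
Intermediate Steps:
u = 78 (u = 34 + 44 = 78)
K = 64 (K = ((-4 - 1*(-1)) - 5)² = ((-4 + 1) - 5)² = (-3 - 5)² = (-8)² = 64)
E(h) = ⅛
R(r, x) = 142 (R(r, x) = 64 + 78 = 142)
(14550 + 8666) + R(E(8), 24) = (14550 + 8666) + 142 = 23216 + 142 = 23358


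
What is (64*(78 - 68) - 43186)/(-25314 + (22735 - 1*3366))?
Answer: 42546/5945 ≈ 7.1566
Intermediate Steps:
(64*(78 - 68) - 43186)/(-25314 + (22735 - 1*3366)) = (64*10 - 43186)/(-25314 + (22735 - 3366)) = (640 - 43186)/(-25314 + 19369) = -42546/(-5945) = -42546*(-1/5945) = 42546/5945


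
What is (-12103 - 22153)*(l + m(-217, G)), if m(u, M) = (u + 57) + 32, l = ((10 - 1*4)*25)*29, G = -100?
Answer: -144628832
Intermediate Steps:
l = 4350 (l = ((10 - 4)*25)*29 = (6*25)*29 = 150*29 = 4350)
m(u, M) = 89 + u (m(u, M) = (57 + u) + 32 = 89 + u)
(-12103 - 22153)*(l + m(-217, G)) = (-12103 - 22153)*(4350 + (89 - 217)) = -34256*(4350 - 128) = -34256*4222 = -144628832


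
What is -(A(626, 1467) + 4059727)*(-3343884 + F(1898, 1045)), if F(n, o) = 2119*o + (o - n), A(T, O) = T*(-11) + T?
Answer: 4581966134394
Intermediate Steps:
A(T, O) = -10*T (A(T, O) = -11*T + T = -10*T)
F(n, o) = -n + 2120*o
-(A(626, 1467) + 4059727)*(-3343884 + F(1898, 1045)) = -(-10*626 + 4059727)*(-3343884 + (-1*1898 + 2120*1045)) = -(-6260 + 4059727)*(-3343884 + (-1898 + 2215400)) = -4053467*(-3343884 + 2213502) = -4053467*(-1130382) = -1*(-4581966134394) = 4581966134394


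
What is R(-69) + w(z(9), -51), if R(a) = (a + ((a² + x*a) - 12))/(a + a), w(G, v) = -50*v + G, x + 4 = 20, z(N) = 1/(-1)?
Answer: 58031/23 ≈ 2523.1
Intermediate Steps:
z(N) = -1 (z(N) = 1*(-1) = -1)
x = 16 (x = -4 + 20 = 16)
w(G, v) = G - 50*v
R(a) = (-12 + a² + 17*a)/(2*a) (R(a) = (a + ((a² + 16*a) - 12))/(a + a) = (a + (-12 + a² + 16*a))/((2*a)) = (-12 + a² + 17*a)*(1/(2*a)) = (-12 + a² + 17*a)/(2*a))
R(-69) + w(z(9), -51) = (½)*(-12 - 69*(17 - 69))/(-69) + (-1 - 50*(-51)) = (½)*(-1/69)*(-12 - 69*(-52)) + (-1 + 2550) = (½)*(-1/69)*(-12 + 3588) + 2549 = (½)*(-1/69)*3576 + 2549 = -596/23 + 2549 = 58031/23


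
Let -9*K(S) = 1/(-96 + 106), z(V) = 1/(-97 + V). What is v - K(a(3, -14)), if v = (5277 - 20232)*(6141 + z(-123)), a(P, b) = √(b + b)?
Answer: -181840402283/1980 ≈ -9.1839e+7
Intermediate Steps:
a(P, b) = √2*√b (a(P, b) = √(2*b) = √2*√b)
K(S) = -1/90 (K(S) = -1/(9*(-96 + 106)) = -⅑/10 = -⅑*⅒ = -1/90)
v = -4040897829/44 (v = (5277 - 20232)*(6141 + 1/(-97 - 123)) = -14955*(6141 + 1/(-220)) = -14955*(6141 - 1/220) = -14955*1351019/220 = -4040897829/44 ≈ -9.1839e+7)
v - K(a(3, -14)) = -4040897829/44 - 1*(-1/90) = -4040897829/44 + 1/90 = -181840402283/1980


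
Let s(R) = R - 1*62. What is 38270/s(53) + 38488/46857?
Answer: -597623666/140571 ≈ -4251.4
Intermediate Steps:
s(R) = -62 + R (s(R) = R - 62 = -62 + R)
38270/s(53) + 38488/46857 = 38270/(-62 + 53) + 38488/46857 = 38270/(-9) + 38488*(1/46857) = 38270*(-⅑) + 38488/46857 = -38270/9 + 38488/46857 = -597623666/140571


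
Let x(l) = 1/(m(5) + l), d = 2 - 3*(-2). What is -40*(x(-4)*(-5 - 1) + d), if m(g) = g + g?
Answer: -280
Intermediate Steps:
m(g) = 2*g
d = 8 (d = 2 + 6 = 8)
x(l) = 1/(10 + l) (x(l) = 1/(2*5 + l) = 1/(10 + l))
-40*(x(-4)*(-5 - 1) + d) = -40*((-5 - 1)/(10 - 4) + 8) = -40*(-6/6 + 8) = -40*((⅙)*(-6) + 8) = -40*(-1 + 8) = -40*7 = -280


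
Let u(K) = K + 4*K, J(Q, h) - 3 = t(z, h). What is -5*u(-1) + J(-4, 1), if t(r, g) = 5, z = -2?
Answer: 33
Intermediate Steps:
J(Q, h) = 8 (J(Q, h) = 3 + 5 = 8)
u(K) = 5*K
-5*u(-1) + J(-4, 1) = -25*(-1) + 8 = -5*(-5) + 8 = 25 + 8 = 33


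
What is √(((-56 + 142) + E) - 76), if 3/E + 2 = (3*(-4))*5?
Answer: √38254/62 ≈ 3.1546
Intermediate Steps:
E = -3/62 (E = 3/(-2 + (3*(-4))*5) = 3/(-2 - 12*5) = 3/(-2 - 60) = 3/(-62) = 3*(-1/62) = -3/62 ≈ -0.048387)
√(((-56 + 142) + E) - 76) = √(((-56 + 142) - 3/62) - 76) = √((86 - 3/62) - 76) = √(5329/62 - 76) = √(617/62) = √38254/62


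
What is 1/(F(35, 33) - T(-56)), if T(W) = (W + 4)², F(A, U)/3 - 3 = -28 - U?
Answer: -1/2878 ≈ -0.00034746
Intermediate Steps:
F(A, U) = -75 - 3*U (F(A, U) = 9 + 3*(-28 - U) = 9 + (-84 - 3*U) = -75 - 3*U)
T(W) = (4 + W)²
1/(F(35, 33) - T(-56)) = 1/((-75 - 3*33) - (4 - 56)²) = 1/((-75 - 99) - 1*(-52)²) = 1/(-174 - 1*2704) = 1/(-174 - 2704) = 1/(-2878) = -1/2878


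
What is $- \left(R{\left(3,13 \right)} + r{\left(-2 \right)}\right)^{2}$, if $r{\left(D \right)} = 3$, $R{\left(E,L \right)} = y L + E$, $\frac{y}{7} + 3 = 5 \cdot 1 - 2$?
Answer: $-36$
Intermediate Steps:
$y = 0$ ($y = -21 + 7 \left(5 \cdot 1 - 2\right) = -21 + 7 \left(5 - 2\right) = -21 + 7 \cdot 3 = -21 + 21 = 0$)
$R{\left(E,L \right)} = E$ ($R{\left(E,L \right)} = 0 L + E = 0 + E = E$)
$- \left(R{\left(3,13 \right)} + r{\left(-2 \right)}\right)^{2} = - \left(3 + 3\right)^{2} = - 6^{2} = \left(-1\right) 36 = -36$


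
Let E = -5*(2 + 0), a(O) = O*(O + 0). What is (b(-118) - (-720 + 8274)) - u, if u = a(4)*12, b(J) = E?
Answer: -7756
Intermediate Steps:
a(O) = O**2 (a(O) = O*O = O**2)
E = -10 (E = -5*2 = -10)
b(J) = -10
u = 192 (u = 4**2*12 = 16*12 = 192)
(b(-118) - (-720 + 8274)) - u = (-10 - (-720 + 8274)) - 1*192 = (-10 - 1*7554) - 192 = (-10 - 7554) - 192 = -7564 - 192 = -7756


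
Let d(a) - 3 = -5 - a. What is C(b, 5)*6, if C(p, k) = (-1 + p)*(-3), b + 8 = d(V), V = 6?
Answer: 306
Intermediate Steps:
d(a) = -2 - a (d(a) = 3 + (-5 - a) = -2 - a)
b = -16 (b = -8 + (-2 - 1*6) = -8 + (-2 - 6) = -8 - 8 = -16)
C(p, k) = 3 - 3*p
C(b, 5)*6 = (3 - 3*(-16))*6 = (3 + 48)*6 = 51*6 = 306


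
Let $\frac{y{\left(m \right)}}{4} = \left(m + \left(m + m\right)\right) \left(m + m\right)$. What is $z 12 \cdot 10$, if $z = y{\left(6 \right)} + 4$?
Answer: $104160$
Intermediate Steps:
$y{\left(m \right)} = 24 m^{2}$ ($y{\left(m \right)} = 4 \left(m + \left(m + m\right)\right) \left(m + m\right) = 4 \left(m + 2 m\right) 2 m = 4 \cdot 3 m 2 m = 4 \cdot 6 m^{2} = 24 m^{2}$)
$z = 868$ ($z = 24 \cdot 6^{2} + 4 = 24 \cdot 36 + 4 = 864 + 4 = 868$)
$z 12 \cdot 10 = 868 \cdot 12 \cdot 10 = 10416 \cdot 10 = 104160$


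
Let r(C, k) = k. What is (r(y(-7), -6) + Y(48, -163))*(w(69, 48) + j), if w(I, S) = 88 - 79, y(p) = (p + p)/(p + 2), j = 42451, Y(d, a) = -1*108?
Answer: -4840440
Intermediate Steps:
Y(d, a) = -108
y(p) = 2*p/(2 + p) (y(p) = (2*p)/(2 + p) = 2*p/(2 + p))
w(I, S) = 9
(r(y(-7), -6) + Y(48, -163))*(w(69, 48) + j) = (-6 - 108)*(9 + 42451) = -114*42460 = -4840440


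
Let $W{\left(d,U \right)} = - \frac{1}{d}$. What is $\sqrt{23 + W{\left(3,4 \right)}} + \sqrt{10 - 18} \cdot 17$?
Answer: $\frac{2 \sqrt{51}}{3} + 34 i \sqrt{2} \approx 4.761 + 48.083 i$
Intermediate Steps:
$\sqrt{23 + W{\left(3,4 \right)}} + \sqrt{10 - 18} \cdot 17 = \sqrt{23 - \frac{1}{3}} + \sqrt{10 - 18} \cdot 17 = \sqrt{23 - \frac{1}{3}} + \sqrt{-8} \cdot 17 = \sqrt{23 - \frac{1}{3}} + 2 i \sqrt{2} \cdot 17 = \sqrt{\frac{68}{3}} + 34 i \sqrt{2} = \frac{2 \sqrt{51}}{3} + 34 i \sqrt{2}$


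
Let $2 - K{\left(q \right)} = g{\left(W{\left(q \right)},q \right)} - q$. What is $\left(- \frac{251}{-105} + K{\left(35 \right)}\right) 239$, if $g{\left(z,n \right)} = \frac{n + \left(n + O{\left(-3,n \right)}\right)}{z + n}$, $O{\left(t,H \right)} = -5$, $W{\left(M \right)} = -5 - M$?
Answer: $\frac{1314739}{105} \approx 12521.0$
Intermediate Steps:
$g{\left(z,n \right)} = \frac{-5 + 2 n}{n + z}$ ($g{\left(z,n \right)} = \frac{n + \left(n - 5\right)}{z + n} = \frac{n + \left(-5 + n\right)}{n + z} = \frac{-5 + 2 n}{n + z}$)
$K{\left(q \right)} = 1 + \frac{7 q}{5}$ ($K{\left(q \right)} = 2 - \left(\frac{-5 + 2 q}{q - \left(5 + q\right)} - q\right) = 2 - \left(\frac{-5 + 2 q}{-5} - q\right) = 2 - \left(- \frac{-5 + 2 q}{5} - q\right) = 2 - \left(\left(1 - \frac{2 q}{5}\right) - q\right) = 2 - \left(1 - \frac{7 q}{5}\right) = 2 + \left(-1 + \frac{7 q}{5}\right) = 1 + \frac{7 q}{5}$)
$\left(- \frac{251}{-105} + K{\left(35 \right)}\right) 239 = \left(- \frac{251}{-105} + \left(1 + \frac{7}{5} \cdot 35\right)\right) 239 = \left(\left(-251\right) \left(- \frac{1}{105}\right) + \left(1 + 49\right)\right) 239 = \left(\frac{251}{105} + 50\right) 239 = \frac{5501}{105} \cdot 239 = \frac{1314739}{105}$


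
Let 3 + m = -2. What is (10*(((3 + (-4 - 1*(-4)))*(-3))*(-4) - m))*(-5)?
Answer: -2050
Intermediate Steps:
m = -5 (m = -3 - 2 = -5)
(10*(((3 + (-4 - 1*(-4)))*(-3))*(-4) - m))*(-5) = (10*(((3 + (-4 - 1*(-4)))*(-3))*(-4) - 1*(-5)))*(-5) = (10*(((3 + (-4 + 4))*(-3))*(-4) + 5))*(-5) = (10*(((3 + 0)*(-3))*(-4) + 5))*(-5) = (10*((3*(-3))*(-4) + 5))*(-5) = (10*(-9*(-4) + 5))*(-5) = (10*(36 + 5))*(-5) = (10*41)*(-5) = 410*(-5) = -2050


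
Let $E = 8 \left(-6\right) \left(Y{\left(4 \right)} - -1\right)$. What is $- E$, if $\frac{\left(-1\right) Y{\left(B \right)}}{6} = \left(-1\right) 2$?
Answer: $624$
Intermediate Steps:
$Y{\left(B \right)} = 12$ ($Y{\left(B \right)} = - 6 \left(\left(-1\right) 2\right) = \left(-6\right) \left(-2\right) = 12$)
$E = -624$ ($E = 8 \left(-6\right) \left(12 - -1\right) = - 48 \left(12 + 1\right) = \left(-48\right) 13 = -624$)
$- E = \left(-1\right) \left(-624\right) = 624$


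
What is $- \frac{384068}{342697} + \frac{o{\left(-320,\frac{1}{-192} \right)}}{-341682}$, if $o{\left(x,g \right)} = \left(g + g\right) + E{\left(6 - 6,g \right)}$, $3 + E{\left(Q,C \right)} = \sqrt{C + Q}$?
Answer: $- \frac{12597896708663}{11240966049984} - \frac{i \sqrt{3}}{8200368} \approx -1.1207 - 2.1122 \cdot 10^{-7} i$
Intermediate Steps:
$E{\left(Q,C \right)} = -3 + \sqrt{C + Q}$
$o{\left(x,g \right)} = -3 + \sqrt{g} + 2 g$ ($o{\left(x,g \right)} = \left(g + g\right) + \left(-3 + \sqrt{g + \left(6 - 6\right)}\right) = 2 g + \left(-3 + \sqrt{g + 0}\right) = 2 g + \left(-3 + \sqrt{g}\right) = -3 + \sqrt{g} + 2 g$)
$- \frac{384068}{342697} + \frac{o{\left(-320,\frac{1}{-192} \right)}}{-341682} = - \frac{384068}{342697} + \frac{-3 + \sqrt{\frac{1}{-192}} + \frac{2}{-192}}{-341682} = \left(-384068\right) \frac{1}{342697} + \left(-3 + \sqrt{- \frac{1}{192}} + 2 \left(- \frac{1}{192}\right)\right) \left(- \frac{1}{341682}\right) = - \frac{384068}{342697} + \left(-3 + \frac{i \sqrt{3}}{24} - \frac{1}{96}\right) \left(- \frac{1}{341682}\right) = - \frac{384068}{342697} + \left(- \frac{289}{96} + \frac{i \sqrt{3}}{24}\right) \left(- \frac{1}{341682}\right) = - \frac{384068}{342697} + \left(\frac{289}{32801472} - \frac{i \sqrt{3}}{8200368}\right) = - \frac{12597896708663}{11240966049984} - \frac{i \sqrt{3}}{8200368}$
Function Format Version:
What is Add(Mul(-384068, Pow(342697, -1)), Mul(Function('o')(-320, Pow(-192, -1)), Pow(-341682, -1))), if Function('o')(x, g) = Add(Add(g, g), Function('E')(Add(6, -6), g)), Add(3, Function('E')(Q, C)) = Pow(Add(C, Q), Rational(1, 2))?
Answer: Add(Rational(-12597896708663, 11240966049984), Mul(Rational(-1, 8200368), I, Pow(3, Rational(1, 2)))) ≈ Add(-1.1207, Mul(-2.1122e-7, I))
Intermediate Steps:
Function('E')(Q, C) = Add(-3, Pow(Add(C, Q), Rational(1, 2)))
Function('o')(x, g) = Add(-3, Pow(g, Rational(1, 2)), Mul(2, g)) (Function('o')(x, g) = Add(Add(g, g), Add(-3, Pow(Add(g, Add(6, -6)), Rational(1, 2)))) = Add(Mul(2, g), Add(-3, Pow(Add(g, 0), Rational(1, 2)))) = Add(Mul(2, g), Add(-3, Pow(g, Rational(1, 2)))) = Add(-3, Pow(g, Rational(1, 2)), Mul(2, g)))
Add(Mul(-384068, Pow(342697, -1)), Mul(Function('o')(-320, Pow(-192, -1)), Pow(-341682, -1))) = Add(Mul(-384068, Pow(342697, -1)), Mul(Add(-3, Pow(Pow(-192, -1), Rational(1, 2)), Mul(2, Pow(-192, -1))), Pow(-341682, -1))) = Add(Mul(-384068, Rational(1, 342697)), Mul(Add(-3, Pow(Rational(-1, 192), Rational(1, 2)), Mul(2, Rational(-1, 192))), Rational(-1, 341682))) = Add(Rational(-384068, 342697), Mul(Add(-3, Mul(Rational(1, 24), I, Pow(3, Rational(1, 2))), Rational(-1, 96)), Rational(-1, 341682))) = Add(Rational(-384068, 342697), Mul(Add(Rational(-289, 96), Mul(Rational(1, 24), I, Pow(3, Rational(1, 2)))), Rational(-1, 341682))) = Add(Rational(-384068, 342697), Add(Rational(289, 32801472), Mul(Rational(-1, 8200368), I, Pow(3, Rational(1, 2))))) = Add(Rational(-12597896708663, 11240966049984), Mul(Rational(-1, 8200368), I, Pow(3, Rational(1, 2))))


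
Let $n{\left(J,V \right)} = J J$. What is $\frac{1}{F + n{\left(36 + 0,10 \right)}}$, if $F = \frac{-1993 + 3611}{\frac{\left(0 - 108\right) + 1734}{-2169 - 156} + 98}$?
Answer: $\frac{37704}{49491359} \approx 0.00076183$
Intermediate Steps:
$n{\left(J,V \right)} = J^{2}$
$F = \frac{626975}{37704}$ ($F = \frac{1618}{\frac{\left(0 - 108\right) + 1734}{-2325} + 98} = \frac{1618}{\left(-108 + 1734\right) \left(- \frac{1}{2325}\right) + 98} = \frac{1618}{1626 \left(- \frac{1}{2325}\right) + 98} = \frac{1618}{- \frac{542}{775} + 98} = \frac{1618}{\frac{75408}{775}} = 1618 \cdot \frac{775}{75408} = \frac{626975}{37704} \approx 16.629$)
$\frac{1}{F + n{\left(36 + 0,10 \right)}} = \frac{1}{\frac{626975}{37704} + \left(36 + 0\right)^{2}} = \frac{1}{\frac{626975}{37704} + 36^{2}} = \frac{1}{\frac{626975}{37704} + 1296} = \frac{1}{\frac{49491359}{37704}} = \frac{37704}{49491359}$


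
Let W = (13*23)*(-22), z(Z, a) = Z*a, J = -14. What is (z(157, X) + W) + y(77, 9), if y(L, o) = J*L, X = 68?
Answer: 3020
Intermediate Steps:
y(L, o) = -14*L
W = -6578 (W = 299*(-22) = -6578)
(z(157, X) + W) + y(77, 9) = (157*68 - 6578) - 14*77 = (10676 - 6578) - 1078 = 4098 - 1078 = 3020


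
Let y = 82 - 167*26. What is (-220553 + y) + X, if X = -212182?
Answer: -436995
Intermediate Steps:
y = -4260 (y = 82 - 4342 = -4260)
(-220553 + y) + X = (-220553 - 4260) - 212182 = -224813 - 212182 = -436995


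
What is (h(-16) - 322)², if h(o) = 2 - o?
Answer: 92416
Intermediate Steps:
(h(-16) - 322)² = ((2 - 1*(-16)) - 322)² = ((2 + 16) - 322)² = (18 - 322)² = (-304)² = 92416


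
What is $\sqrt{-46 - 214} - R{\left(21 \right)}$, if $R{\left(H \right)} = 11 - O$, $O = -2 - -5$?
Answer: $-8 + 2 i \sqrt{65} \approx -8.0 + 16.125 i$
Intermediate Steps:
$O = 3$ ($O = -2 + 5 = 3$)
$R{\left(H \right)} = 8$ ($R{\left(H \right)} = 11 - 3 = 8$)
$\sqrt{-46 - 214} - R{\left(21 \right)} = \sqrt{-46 - 214} - 8 = \sqrt{-260} - 8 = 2 i \sqrt{65} - 8 = -8 + 2 i \sqrt{65}$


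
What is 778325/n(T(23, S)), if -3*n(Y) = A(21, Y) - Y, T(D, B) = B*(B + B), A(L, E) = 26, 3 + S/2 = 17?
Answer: 778325/514 ≈ 1514.3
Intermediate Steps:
S = 28 (S = -6 + 2*17 = -6 + 34 = 28)
T(D, B) = 2*B² (T(D, B) = B*(2*B) = 2*B²)
n(Y) = -26/3 + Y/3 (n(Y) = -(26 - Y)/3 = -26/3 + Y/3)
778325/n(T(23, S)) = 778325/(-26/3 + (2*28²)/3) = 778325/(-26/3 + (2*784)/3) = 778325/(-26/3 + (⅓)*1568) = 778325/(-26/3 + 1568/3) = 778325/514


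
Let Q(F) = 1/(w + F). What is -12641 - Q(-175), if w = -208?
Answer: -4841502/383 ≈ -12641.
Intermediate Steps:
Q(F) = 1/(-208 + F)
-12641 - Q(-175) = -12641 - 1/(-208 - 175) = -12641 - 1/(-383) = -12641 - 1*(-1/383) = -12641 + 1/383 = -4841502/383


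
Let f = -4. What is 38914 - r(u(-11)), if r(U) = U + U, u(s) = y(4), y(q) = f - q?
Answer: 38930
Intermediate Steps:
y(q) = -4 - q
u(s) = -8 (u(s) = -4 - 1*4 = -4 - 4 = -8)
r(U) = 2*U
38914 - r(u(-11)) = 38914 - 2*(-8) = 38914 - 1*(-16) = 38914 + 16 = 38930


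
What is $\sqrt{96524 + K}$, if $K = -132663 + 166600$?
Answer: $\sqrt{130461} \approx 361.19$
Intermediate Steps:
$K = 33937$
$\sqrt{96524 + K} = \sqrt{96524 + 33937} = \sqrt{130461}$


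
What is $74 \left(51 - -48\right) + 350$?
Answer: $7676$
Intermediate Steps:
$74 \left(51 - -48\right) + 350 = 74 \left(51 + 48\right) + 350 = 74 \cdot 99 + 350 = 7326 + 350 = 7676$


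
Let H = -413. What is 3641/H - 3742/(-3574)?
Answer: -5733744/738031 ≈ -7.7690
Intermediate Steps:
3641/H - 3742/(-3574) = 3641/(-413) - 3742/(-3574) = 3641*(-1/413) - 3742*(-1/3574) = -3641/413 + 1871/1787 = -5733744/738031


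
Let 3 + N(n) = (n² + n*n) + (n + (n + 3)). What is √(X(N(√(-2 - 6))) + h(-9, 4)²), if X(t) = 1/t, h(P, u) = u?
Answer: √2*√((128 + 255*I*√2)/(1 + 2*I*√2))/4 ≈ 3.993 - 0.0024595*I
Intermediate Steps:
N(n) = 2*n + 2*n² (N(n) = -3 + ((n² + n*n) + (n + (n + 3))) = -3 + ((n² + n²) + (n + (3 + n))) = -3 + (2*n² + (3 + 2*n)) = -3 + (3 + 2*n + 2*n²) = 2*n + 2*n²)
√(X(N(√(-2 - 6))) + h(-9, 4)²) = √(1/(2*√(-2 - 6)*(1 + √(-2 - 6))) + 4²) = √(1/(2*√(-8)*(1 + √(-8))) + 16) = √(1/(2*(2*I*√2)*(1 + 2*I*√2)) + 16) = √(1/(4*I*√2*(1 + 2*I*√2)) + 16) = √(-I*√2/(8*(1 + 2*I*√2)) + 16) = √(16 - I*√2/(8*(1 + 2*I*√2)))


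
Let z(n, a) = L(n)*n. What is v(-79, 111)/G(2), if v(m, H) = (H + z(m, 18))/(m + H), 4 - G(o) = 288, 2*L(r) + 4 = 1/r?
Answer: -539/18176 ≈ -0.029655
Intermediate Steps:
L(r) = -2 + 1/(2*r) (L(r) = -2 + (1/r)/2 = -2 + 1/(2*r))
G(o) = -284 (G(o) = 4 - 1*288 = 4 - 288 = -284)
z(n, a) = n*(-2 + 1/(2*n)) (z(n, a) = (-2 + 1/(2*n))*n = n*(-2 + 1/(2*n)))
v(m, H) = (½ + H - 2*m)/(H + m) (v(m, H) = (H + (½ - 2*m))/(m + H) = (½ + H - 2*m)/(H + m))
v(-79, 111)/G(2) = ((½ + 111 - 2*(-79))/(111 - 79))/(-284) = ((½ + 111 + 158)/32)*(-1/284) = ((1/32)*(539/2))*(-1/284) = (539/64)*(-1/284) = -539/18176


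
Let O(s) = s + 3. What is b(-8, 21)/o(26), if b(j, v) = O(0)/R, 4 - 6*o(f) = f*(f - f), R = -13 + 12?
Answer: -9/2 ≈ -4.5000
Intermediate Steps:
R = -1
O(s) = 3 + s
o(f) = ⅔ (o(f) = ⅔ - f*(f - f)/6 = ⅔ - f*0/6 = ⅔ - ⅙*0 = ⅔ + 0 = ⅔)
b(j, v) = -3 (b(j, v) = (3 + 0)/(-1) = 3*(-1) = -3)
b(-8, 21)/o(26) = -3/⅔ = -3*3/2 = -9/2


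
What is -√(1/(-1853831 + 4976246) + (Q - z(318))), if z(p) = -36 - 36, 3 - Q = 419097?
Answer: -I*√453916077173184615/1040805 ≈ -647.32*I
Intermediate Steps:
Q = -419094 (Q = 3 - 1*419097 = 3 - 419097 = -419094)
z(p) = -72
-√(1/(-1853831 + 4976246) + (Q - z(318))) = -√(1/(-1853831 + 4976246) + (-419094 - 1*(-72))) = -√(1/3122415 + (-419094 + 72)) = -√(1/3122415 - 419022) = -√(-1308360578129/3122415) = -I*√453916077173184615/1040805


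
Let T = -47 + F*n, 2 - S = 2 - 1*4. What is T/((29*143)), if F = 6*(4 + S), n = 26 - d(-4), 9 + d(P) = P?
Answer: 1825/4147 ≈ 0.44008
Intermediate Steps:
d(P) = -9 + P
S = 4 (S = 2 - (2 - 1*4) = 2 - (2 - 4) = 2 - 1*(-2) = 2 + 2 = 4)
n = 39 (n = 26 - (-9 - 4) = 26 - 1*(-13) = 26 + 13 = 39)
F = 48 (F = 6*(4 + 4) = 6*8 = 48)
T = 1825 (T = -47 + 48*39 = -47 + 1872 = 1825)
T/((29*143)) = 1825/((29*143)) = 1825/4147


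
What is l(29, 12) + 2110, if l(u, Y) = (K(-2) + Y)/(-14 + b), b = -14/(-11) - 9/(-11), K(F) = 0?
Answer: 276278/131 ≈ 2109.0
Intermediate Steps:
b = 23/11 (b = -14*(-1/11) - 9*(-1/11) = 14/11 + 9/11 = 23/11 ≈ 2.0909)
l(u, Y) = -11*Y/131 (l(u, Y) = (0 + Y)/(-14 + 23/11) = Y/(-131/11) = Y*(-11/131) = -11*Y/131)
l(29, 12) + 2110 = -11/131*12 + 2110 = -132/131 + 2110 = 276278/131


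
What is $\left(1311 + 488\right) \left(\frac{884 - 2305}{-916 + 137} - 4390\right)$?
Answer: $- \frac{6149681811}{779} \approx -7.8943 \cdot 10^{6}$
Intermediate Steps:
$\left(1311 + 488\right) \left(\frac{884 - 2305}{-916 + 137} - 4390\right) = 1799 \left(- \frac{1421}{-779} - 4390\right) = 1799 \left(\left(-1421\right) \left(- \frac{1}{779}\right) - 4390\right) = 1799 \left(\frac{1421}{779} - 4390\right) = 1799 \left(- \frac{3418389}{779}\right) = - \frac{6149681811}{779}$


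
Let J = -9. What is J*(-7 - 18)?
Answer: 225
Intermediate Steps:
J*(-7 - 18) = -9*(-7 - 18) = -9*(-25) = 225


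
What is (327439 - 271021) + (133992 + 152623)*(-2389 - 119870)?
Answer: -35041206867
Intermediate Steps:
(327439 - 271021) + (133992 + 152623)*(-2389 - 119870) = 56418 + 286615*(-122259) = 56418 - 35041263285 = -35041206867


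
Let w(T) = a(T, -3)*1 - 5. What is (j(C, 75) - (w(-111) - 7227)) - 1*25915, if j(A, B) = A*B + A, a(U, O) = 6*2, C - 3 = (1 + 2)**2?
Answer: -17783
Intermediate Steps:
C = 12 (C = 3 + (1 + 2)**2 = 3 + 3**2 = 3 + 9 = 12)
a(U, O) = 12
j(A, B) = A + A*B
w(T) = 7 (w(T) = 12*1 - 5 = 12 - 5 = 7)
(j(C, 75) - (w(-111) - 7227)) - 1*25915 = (12*(1 + 75) - (7 - 7227)) - 1*25915 = (12*76 - 1*(-7220)) - 25915 = (912 + 7220) - 25915 = 8132 - 25915 = -17783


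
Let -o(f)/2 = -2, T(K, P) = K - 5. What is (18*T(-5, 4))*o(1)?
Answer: -720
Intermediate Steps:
T(K, P) = -5 + K
o(f) = 4 (o(f) = -2*(-2) = 4)
(18*T(-5, 4))*o(1) = (18*(-5 - 5))*4 = (18*(-10))*4 = -180*4 = -720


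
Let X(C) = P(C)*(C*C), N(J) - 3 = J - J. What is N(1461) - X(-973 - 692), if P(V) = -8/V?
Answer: -13317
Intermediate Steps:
N(J) = 3 (N(J) = 3 + (J - J) = 3 + 0 = 3)
X(C) = -8*C (X(C) = (-8/C)*(C*C) = (-8/C)*C² = -8*C)
N(1461) - X(-973 - 692) = 3 - (-8)*(-973 - 692) = 3 - (-8)*(-1665) = 3 - 1*13320 = 3 - 13320 = -13317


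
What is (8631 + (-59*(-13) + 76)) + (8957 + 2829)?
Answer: 21260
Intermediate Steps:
(8631 + (-59*(-13) + 76)) + (8957 + 2829) = (8631 + (767 + 76)) + 11786 = (8631 + 843) + 11786 = 9474 + 11786 = 21260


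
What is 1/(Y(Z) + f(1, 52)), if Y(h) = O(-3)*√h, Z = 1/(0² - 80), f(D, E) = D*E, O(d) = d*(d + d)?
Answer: 1040/54161 - 18*I*√5/54161 ≈ 0.019202 - 0.00074314*I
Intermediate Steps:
O(d) = 2*d² (O(d) = d*(2*d) = 2*d²)
Z = -1/80 (Z = 1/(0 - 80) = 1/(-80) = -1/80 ≈ -0.012500)
Y(h) = 18*√h (Y(h) = (2*(-3)²)*√h = (2*9)*√h = 18*√h)
1/(Y(Z) + f(1, 52)) = 1/(18*√(-1/80) + 1*52) = 1/(18*(I*√5/20) + 52) = 1/(9*I*√5/10 + 52) = 1/(52 + 9*I*√5/10)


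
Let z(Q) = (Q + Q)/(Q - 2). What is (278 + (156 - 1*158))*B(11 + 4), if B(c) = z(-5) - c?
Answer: -26220/7 ≈ -3745.7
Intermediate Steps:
z(Q) = 2*Q/(-2 + Q) (z(Q) = (2*Q)/(-2 + Q) = 2*Q/(-2 + Q))
B(c) = 10/7 - c (B(c) = 2*(-5)/(-2 - 5) - c = 2*(-5)/(-7) - c = 2*(-5)*(-1/7) - c = 10/7 - c)
(278 + (156 - 1*158))*B(11 + 4) = (278 + (156 - 1*158))*(10/7 - (11 + 4)) = (278 + (156 - 158))*(10/7 - 1*15) = (278 - 2)*(10/7 - 15) = 276*(-95/7) = -26220/7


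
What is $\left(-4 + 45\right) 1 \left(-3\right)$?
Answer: $-123$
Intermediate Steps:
$\left(-4 + 45\right) 1 \left(-3\right) = 41 \left(-3\right) = -123$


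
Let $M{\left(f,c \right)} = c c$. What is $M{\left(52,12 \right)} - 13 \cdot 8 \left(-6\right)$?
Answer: $768$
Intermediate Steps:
$M{\left(f,c \right)} = c^{2}$
$M{\left(52,12 \right)} - 13 \cdot 8 \left(-6\right) = 12^{2} - 13 \cdot 8 \left(-6\right) = 144 - 104 \left(-6\right) = 144 - -624 = 144 + 624 = 768$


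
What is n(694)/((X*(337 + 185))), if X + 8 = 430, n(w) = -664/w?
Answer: -83/19109637 ≈ -4.3434e-6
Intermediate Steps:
X = 422 (X = -8 + 430 = 422)
n(694)/((X*(337 + 185))) = (-664/694)/((422*(337 + 185))) = (-664*1/694)/((422*522)) = -332/347/220284 = -332/347*1/220284 = -83/19109637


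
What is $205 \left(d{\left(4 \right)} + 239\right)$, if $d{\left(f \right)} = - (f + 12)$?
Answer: $45715$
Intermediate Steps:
$d{\left(f \right)} = -12 - f$ ($d{\left(f \right)} = - (12 + f) = -12 - f$)
$205 \left(d{\left(4 \right)} + 239\right) = 205 \left(\left(-12 - 4\right) + 239\right) = 205 \left(-16 + 239\right) = 205 \cdot 223 = 45715$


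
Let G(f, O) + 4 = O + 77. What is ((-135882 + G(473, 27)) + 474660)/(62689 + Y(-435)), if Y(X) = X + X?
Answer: 338878/61819 ≈ 5.4818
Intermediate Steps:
G(f, O) = 73 + O (G(f, O) = -4 + (O + 77) = -4 + (77 + O) = 73 + O)
Y(X) = 2*X
((-135882 + G(473, 27)) + 474660)/(62689 + Y(-435)) = ((-135882 + (73 + 27)) + 474660)/(62689 + 2*(-435)) = ((-135882 + 100) + 474660)/(62689 - 870) = (-135782 + 474660)/61819 = 338878*(1/61819) = 338878/61819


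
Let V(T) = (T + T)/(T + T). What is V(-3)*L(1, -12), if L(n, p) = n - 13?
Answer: -12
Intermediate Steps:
V(T) = 1 (V(T) = (2*T)/((2*T)) = (2*T)*(1/(2*T)) = 1)
L(n, p) = -13 + n
V(-3)*L(1, -12) = 1*(-13 + 1) = 1*(-12) = -12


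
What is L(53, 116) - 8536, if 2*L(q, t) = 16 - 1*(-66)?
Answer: -8495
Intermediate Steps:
L(q, t) = 41 (L(q, t) = (16 - 1*(-66))/2 = (16 + 66)/2 = (½)*82 = 41)
L(53, 116) - 8536 = 41 - 8536 = -8495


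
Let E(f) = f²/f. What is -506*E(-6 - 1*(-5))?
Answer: 506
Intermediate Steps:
E(f) = f
-506*E(-6 - 1*(-5)) = -506*(-6 - 1*(-5)) = -506*(-6 + 5) = -506*(-1) = 506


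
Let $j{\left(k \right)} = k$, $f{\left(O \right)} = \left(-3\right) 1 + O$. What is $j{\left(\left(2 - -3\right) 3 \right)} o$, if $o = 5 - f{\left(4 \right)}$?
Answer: $60$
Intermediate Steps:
$f{\left(O \right)} = -3 + O$
$o = 4$ ($o = 5 - \left(-3 + 4\right) = 5 - 1 = 4$)
$j{\left(\left(2 - -3\right) 3 \right)} o = \left(2 - -3\right) 3 \cdot 4 = \left(2 + 3\right) 3 \cdot 4 = 5 \cdot 3 \cdot 4 = 15 \cdot 4 = 60$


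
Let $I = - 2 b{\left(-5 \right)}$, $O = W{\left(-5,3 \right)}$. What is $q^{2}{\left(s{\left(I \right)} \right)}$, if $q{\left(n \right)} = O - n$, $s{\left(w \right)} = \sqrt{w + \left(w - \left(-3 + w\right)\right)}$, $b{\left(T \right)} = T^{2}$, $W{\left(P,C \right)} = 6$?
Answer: $\left(6 - i \sqrt{47}\right)^{2} \approx -11.0 - 82.268 i$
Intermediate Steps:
$O = 6$
$I = -50$ ($I = - 2 \left(-5\right)^{2} = \left(-2\right) 25 = -50$)
$s{\left(w \right)} = \sqrt{3 + w}$ ($s{\left(w \right)} = \sqrt{w + 3} = \sqrt{3 + w}$)
$q{\left(n \right)} = 6 - n$
$q^{2}{\left(s{\left(I \right)} \right)} = \left(6 - \sqrt{3 - 50}\right)^{2} = \left(6 - \sqrt{-47}\right)^{2} = \left(6 - i \sqrt{47}\right)^{2}$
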